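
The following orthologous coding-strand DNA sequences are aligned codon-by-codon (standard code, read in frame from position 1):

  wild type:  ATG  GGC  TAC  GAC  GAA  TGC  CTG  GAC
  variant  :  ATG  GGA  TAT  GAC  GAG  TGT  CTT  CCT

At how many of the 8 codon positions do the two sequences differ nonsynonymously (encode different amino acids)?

1

Codon 1: ATG Met / ATG Met — identical.
Codon 2: GGC Gly / GGA Gly — synonymous.
Codon 3: TAC Tyr / TAT Tyr — synonymous.
Codon 4: GAC Asp / GAC Asp — identical.
Codon 5: GAA Glu / GAG Glu — synonymous.
Codon 6: TGC Cys / TGT Cys — synonymous.
Codon 7: CTG Leu / CTT Leu — synonymous.
Codon 8: GAC Asp / CCT Pro — nonsynonymous.
Nonsynonymous differences: 1.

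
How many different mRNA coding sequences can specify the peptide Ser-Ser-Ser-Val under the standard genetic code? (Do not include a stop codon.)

864

Ser: 6 codons.
Ser: 6 codons.
Ser: 6 codons.
Val: 4 codons.
6 × 6 × 6 × 4 = 864.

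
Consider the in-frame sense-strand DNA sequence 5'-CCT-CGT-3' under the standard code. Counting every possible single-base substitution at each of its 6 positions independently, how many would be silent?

6

Codon 1 (CCT, Pro): 3 synonymous substitutions.
Codon 2 (CGT, Arg): 3 synonymous substitutions.
Total: 3 + 3 = 6.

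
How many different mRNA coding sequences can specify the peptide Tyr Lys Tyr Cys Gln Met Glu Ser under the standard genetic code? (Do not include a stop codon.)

Tyr: 2 codons.
Lys: 2 codons.
Tyr: 2 codons.
Cys: 2 codons.
Gln: 2 codons.
Met: 1 codon.
Glu: 2 codons.
Ser: 6 codons.
2 × 2 × 2 × 2 × 2 × 1 × 2 × 6 = 384.

384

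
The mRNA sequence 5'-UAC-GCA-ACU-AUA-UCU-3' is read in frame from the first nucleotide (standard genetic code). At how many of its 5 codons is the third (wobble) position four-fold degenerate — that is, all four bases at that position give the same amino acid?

Codon 1 UAC (Tyr): third position 2-fold.
Codon 2 GCA (Ala): third position 4-fold.
Codon 3 ACU (Thr): third position 4-fold.
Codon 4 AUA (Ile): third position 3-fold.
Codon 5 UCU (Ser): third position 4-fold.
Four-fold degenerate third positions: 3.

3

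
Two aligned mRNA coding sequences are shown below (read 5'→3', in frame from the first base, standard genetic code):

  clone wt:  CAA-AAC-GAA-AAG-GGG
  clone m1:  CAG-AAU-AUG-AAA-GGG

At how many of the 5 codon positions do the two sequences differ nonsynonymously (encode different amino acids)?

Codon 1: CAA Gln / CAG Gln — synonymous.
Codon 2: AAC Asn / AAU Asn — synonymous.
Codon 3: GAA Glu / AUG Met — nonsynonymous.
Codon 4: AAG Lys / AAA Lys — synonymous.
Codon 5: GGG Gly / GGG Gly — identical.
Nonsynonymous differences: 1.

1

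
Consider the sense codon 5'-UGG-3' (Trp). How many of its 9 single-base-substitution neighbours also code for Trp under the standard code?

0

Position 1: none → 0 synonymous.
Position 2: none → 0 synonymous.
Position 3: none → 0 synonymous.
Total: 0 + 0 + 0 = 0.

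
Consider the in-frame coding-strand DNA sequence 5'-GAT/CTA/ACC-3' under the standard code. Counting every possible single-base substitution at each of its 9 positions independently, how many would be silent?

Codon 1 (GAT, Asp): 1 synonymous substitution.
Codon 2 (CTA, Leu): 4 synonymous substitutions.
Codon 3 (ACC, Thr): 3 synonymous substitutions.
Total: 1 + 4 + 3 = 8.

8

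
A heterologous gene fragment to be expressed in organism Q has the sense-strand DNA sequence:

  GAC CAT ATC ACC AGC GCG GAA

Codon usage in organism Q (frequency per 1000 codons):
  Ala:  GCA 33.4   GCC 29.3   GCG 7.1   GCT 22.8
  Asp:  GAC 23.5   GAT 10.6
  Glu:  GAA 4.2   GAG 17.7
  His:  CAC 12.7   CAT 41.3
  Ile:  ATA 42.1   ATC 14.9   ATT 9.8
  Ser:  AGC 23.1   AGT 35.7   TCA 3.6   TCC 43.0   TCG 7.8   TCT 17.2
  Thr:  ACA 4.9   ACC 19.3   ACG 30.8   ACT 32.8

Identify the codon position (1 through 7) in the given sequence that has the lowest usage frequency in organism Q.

Codon 1 GAC (Asp): 23.5 per 1000.
Codon 2 CAT (His): 41.3 per 1000.
Codon 3 ATC (Ile): 14.9 per 1000.
Codon 4 ACC (Thr): 19.3 per 1000.
Codon 5 AGC (Ser): 23.1 per 1000.
Codon 6 GCG (Ala): 7.1 per 1000.
Codon 7 GAA (Glu): 4.2 per 1000.
Lowest frequency is 4.2 at codon 7.

7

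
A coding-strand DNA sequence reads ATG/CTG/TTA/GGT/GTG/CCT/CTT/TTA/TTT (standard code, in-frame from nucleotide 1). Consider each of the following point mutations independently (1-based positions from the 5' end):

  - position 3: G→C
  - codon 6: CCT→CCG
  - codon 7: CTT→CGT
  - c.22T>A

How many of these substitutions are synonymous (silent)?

1

Codon 1: ATG (Met) → ATC (Ile) — missense.
Codon 6: CCT (Pro) → CCG (Pro) — synonymous.
Codon 7: CTT (Leu) → CGT (Arg) — missense.
Codon 8: TTA (Leu) → ATA (Ile) — missense.
Synonymous: 1 of 4.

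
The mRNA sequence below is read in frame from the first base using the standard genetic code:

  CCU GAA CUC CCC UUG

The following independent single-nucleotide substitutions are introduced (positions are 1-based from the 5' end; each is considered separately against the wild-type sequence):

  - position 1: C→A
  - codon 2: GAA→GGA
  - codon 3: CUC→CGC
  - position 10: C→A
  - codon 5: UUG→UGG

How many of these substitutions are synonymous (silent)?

0

Codon 1: CCU (Pro) → ACU (Thr) — missense.
Codon 2: GAA (Glu) → GGA (Gly) — missense.
Codon 3: CUC (Leu) → CGC (Arg) — missense.
Codon 4: CCC (Pro) → ACC (Thr) — missense.
Codon 5: UUG (Leu) → UGG (Trp) — missense.
Synonymous: 0 of 5.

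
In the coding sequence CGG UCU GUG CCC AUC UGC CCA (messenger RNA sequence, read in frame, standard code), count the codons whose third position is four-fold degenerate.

Codon 1 CGG (Arg): third position 4-fold.
Codon 2 UCU (Ser): third position 4-fold.
Codon 3 GUG (Val): third position 4-fold.
Codon 4 CCC (Pro): third position 4-fold.
Codon 5 AUC (Ile): third position 3-fold.
Codon 6 UGC (Cys): third position 2-fold.
Codon 7 CCA (Pro): third position 4-fold.
Four-fold degenerate third positions: 5.

5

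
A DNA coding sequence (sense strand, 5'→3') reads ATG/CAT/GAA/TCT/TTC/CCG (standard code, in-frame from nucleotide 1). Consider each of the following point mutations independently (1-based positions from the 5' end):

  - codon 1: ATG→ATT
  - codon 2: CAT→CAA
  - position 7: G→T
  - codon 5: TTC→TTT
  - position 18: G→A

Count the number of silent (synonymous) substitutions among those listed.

Codon 1: ATG (Met) → ATT (Ile) — missense.
Codon 2: CAT (His) → CAA (Gln) — missense.
Codon 3: GAA (Glu) → TAA (Stop) — nonsense.
Codon 5: TTC (Phe) → TTT (Phe) — synonymous.
Codon 6: CCG (Pro) → CCA (Pro) — synonymous.
Synonymous: 2 of 5.

2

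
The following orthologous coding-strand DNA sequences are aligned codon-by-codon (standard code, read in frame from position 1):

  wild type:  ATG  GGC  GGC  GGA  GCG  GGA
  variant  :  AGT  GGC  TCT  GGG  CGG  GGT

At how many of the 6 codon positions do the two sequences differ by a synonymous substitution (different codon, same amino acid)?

2

Codon 1: ATG Met / AGT Ser — nonsynonymous.
Codon 2: GGC Gly / GGC Gly — identical.
Codon 3: GGC Gly / TCT Ser — nonsynonymous.
Codon 4: GGA Gly / GGG Gly — synonymous.
Codon 5: GCG Ala / CGG Arg — nonsynonymous.
Codon 6: GGA Gly / GGT Gly — synonymous.
Synonymous differences: 2.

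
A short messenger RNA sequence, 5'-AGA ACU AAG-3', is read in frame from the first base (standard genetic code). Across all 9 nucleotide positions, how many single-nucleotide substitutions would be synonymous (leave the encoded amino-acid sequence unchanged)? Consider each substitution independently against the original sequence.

Codon 1 (AGA, Arg): 2 synonymous substitutions.
Codon 2 (ACU, Thr): 3 synonymous substitutions.
Codon 3 (AAG, Lys): 1 synonymous substitution.
Total: 2 + 3 + 1 = 6.

6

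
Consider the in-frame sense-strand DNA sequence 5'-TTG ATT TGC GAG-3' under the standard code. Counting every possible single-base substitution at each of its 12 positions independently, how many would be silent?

Codon 1 (TTG, Leu): 2 synonymous substitutions.
Codon 2 (ATT, Ile): 2 synonymous substitutions.
Codon 3 (TGC, Cys): 1 synonymous substitution.
Codon 4 (GAG, Glu): 1 synonymous substitution.
Total: 2 + 2 + 1 + 1 = 6.

6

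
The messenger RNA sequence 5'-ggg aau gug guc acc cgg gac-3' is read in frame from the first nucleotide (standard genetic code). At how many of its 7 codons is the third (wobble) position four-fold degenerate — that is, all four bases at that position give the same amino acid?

Codon 1 GGG (Gly): third position 4-fold.
Codon 2 AAU (Asn): third position 2-fold.
Codon 3 GUG (Val): third position 4-fold.
Codon 4 GUC (Val): third position 4-fold.
Codon 5 ACC (Thr): third position 4-fold.
Codon 6 CGG (Arg): third position 4-fold.
Codon 7 GAC (Asp): third position 2-fold.
Four-fold degenerate third positions: 5.

5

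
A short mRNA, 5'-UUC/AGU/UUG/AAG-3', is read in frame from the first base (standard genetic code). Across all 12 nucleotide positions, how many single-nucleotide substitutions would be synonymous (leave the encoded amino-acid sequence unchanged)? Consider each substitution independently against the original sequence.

Codon 1 (UUC, Phe): 1 synonymous substitution.
Codon 2 (AGU, Ser): 1 synonymous substitution.
Codon 3 (UUG, Leu): 2 synonymous substitutions.
Codon 4 (AAG, Lys): 1 synonymous substitution.
Total: 1 + 1 + 2 + 1 = 5.

5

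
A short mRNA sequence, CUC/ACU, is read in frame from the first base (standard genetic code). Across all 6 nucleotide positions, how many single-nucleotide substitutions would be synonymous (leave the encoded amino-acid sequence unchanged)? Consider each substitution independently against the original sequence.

Codon 1 (CUC, Leu): 3 synonymous substitutions.
Codon 2 (ACU, Thr): 3 synonymous substitutions.
Total: 3 + 3 = 6.

6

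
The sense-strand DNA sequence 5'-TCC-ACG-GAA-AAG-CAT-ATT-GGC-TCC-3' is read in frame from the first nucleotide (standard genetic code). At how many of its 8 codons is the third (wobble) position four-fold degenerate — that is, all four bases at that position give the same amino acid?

4

Codon 1 TCC (Ser): third position 4-fold.
Codon 2 ACG (Thr): third position 4-fold.
Codon 3 GAA (Glu): third position 2-fold.
Codon 4 AAG (Lys): third position 2-fold.
Codon 5 CAT (His): third position 2-fold.
Codon 6 ATT (Ile): third position 3-fold.
Codon 7 GGC (Gly): third position 4-fold.
Codon 8 TCC (Ser): third position 4-fold.
Four-fold degenerate third positions: 4.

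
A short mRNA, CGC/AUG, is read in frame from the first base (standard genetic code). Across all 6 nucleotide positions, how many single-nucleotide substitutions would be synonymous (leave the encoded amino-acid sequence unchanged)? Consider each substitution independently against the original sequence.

Codon 1 (CGC, Arg): 3 synonymous substitutions.
Codon 2 (AUG, Met): 0 synonymous substitutions.
Total: 3 + 0 = 3.

3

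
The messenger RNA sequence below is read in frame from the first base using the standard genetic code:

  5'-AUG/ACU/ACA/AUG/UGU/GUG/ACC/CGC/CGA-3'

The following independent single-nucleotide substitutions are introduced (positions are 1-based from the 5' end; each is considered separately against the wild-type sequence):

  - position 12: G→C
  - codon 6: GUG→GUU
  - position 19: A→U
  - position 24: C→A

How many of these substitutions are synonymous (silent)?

Codon 4: AUG (Met) → AUC (Ile) — missense.
Codon 6: GUG (Val) → GUU (Val) — synonymous.
Codon 7: ACC (Thr) → UCC (Ser) — missense.
Codon 8: CGC (Arg) → CGA (Arg) — synonymous.
Synonymous: 2 of 4.

2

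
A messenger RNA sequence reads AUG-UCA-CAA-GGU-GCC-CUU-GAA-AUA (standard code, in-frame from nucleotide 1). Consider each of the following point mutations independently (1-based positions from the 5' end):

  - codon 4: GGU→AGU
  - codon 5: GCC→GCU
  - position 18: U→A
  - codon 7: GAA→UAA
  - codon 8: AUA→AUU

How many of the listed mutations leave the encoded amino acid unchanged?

Codon 4: GGU (Gly) → AGU (Ser) — missense.
Codon 5: GCC (Ala) → GCU (Ala) — synonymous.
Codon 6: CUU (Leu) → CUA (Leu) — synonymous.
Codon 7: GAA (Glu) → UAA (Stop) — nonsense.
Codon 8: AUA (Ile) → AUU (Ile) — synonymous.
Synonymous: 3 of 5.

3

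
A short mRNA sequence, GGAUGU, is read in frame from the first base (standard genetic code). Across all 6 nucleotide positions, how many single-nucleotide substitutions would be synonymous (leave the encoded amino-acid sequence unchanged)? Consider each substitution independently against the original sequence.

4

Codon 1 (GGA, Gly): 3 synonymous substitutions.
Codon 2 (UGU, Cys): 1 synonymous substitution.
Total: 3 + 1 = 4.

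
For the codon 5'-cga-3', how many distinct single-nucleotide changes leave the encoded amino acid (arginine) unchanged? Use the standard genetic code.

4

Position 1: AGA → 1 synonymous.
Position 2: none → 0 synonymous.
Position 3: CGU, CGC, CGG → 3 synonymous.
Total: 1 + 0 + 3 = 4.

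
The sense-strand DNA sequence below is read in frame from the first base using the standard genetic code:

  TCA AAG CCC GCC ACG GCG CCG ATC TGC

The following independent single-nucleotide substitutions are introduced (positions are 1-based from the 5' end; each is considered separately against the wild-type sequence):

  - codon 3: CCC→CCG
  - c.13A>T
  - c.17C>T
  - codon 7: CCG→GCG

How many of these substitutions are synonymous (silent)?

1

Codon 3: CCC (Pro) → CCG (Pro) — synonymous.
Codon 5: ACG (Thr) → TCG (Ser) — missense.
Codon 6: GCG (Ala) → GTG (Val) — missense.
Codon 7: CCG (Pro) → GCG (Ala) — missense.
Synonymous: 1 of 4.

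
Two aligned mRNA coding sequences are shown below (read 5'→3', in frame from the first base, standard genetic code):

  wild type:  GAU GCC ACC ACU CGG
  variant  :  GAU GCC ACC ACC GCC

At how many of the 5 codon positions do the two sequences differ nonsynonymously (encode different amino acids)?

1

Codon 1: GAU Asp / GAU Asp — identical.
Codon 2: GCC Ala / GCC Ala — identical.
Codon 3: ACC Thr / ACC Thr — identical.
Codon 4: ACU Thr / ACC Thr — synonymous.
Codon 5: CGG Arg / GCC Ala — nonsynonymous.
Nonsynonymous differences: 1.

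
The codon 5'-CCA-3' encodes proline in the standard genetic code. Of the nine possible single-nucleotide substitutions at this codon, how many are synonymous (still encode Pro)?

3

Position 1: none → 0 synonymous.
Position 2: none → 0 synonymous.
Position 3: CCU, CCC, CCG → 3 synonymous.
Total: 0 + 0 + 3 = 3.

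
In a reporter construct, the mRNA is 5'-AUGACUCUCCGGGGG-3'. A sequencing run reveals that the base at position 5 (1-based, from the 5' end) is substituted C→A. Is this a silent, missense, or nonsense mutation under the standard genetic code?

missense

Position 5 falls in codon 2: ACU → Thr.
After the substitution the codon is AAU → Asn.
Thr ≠ Asn, so this is a missense mutation.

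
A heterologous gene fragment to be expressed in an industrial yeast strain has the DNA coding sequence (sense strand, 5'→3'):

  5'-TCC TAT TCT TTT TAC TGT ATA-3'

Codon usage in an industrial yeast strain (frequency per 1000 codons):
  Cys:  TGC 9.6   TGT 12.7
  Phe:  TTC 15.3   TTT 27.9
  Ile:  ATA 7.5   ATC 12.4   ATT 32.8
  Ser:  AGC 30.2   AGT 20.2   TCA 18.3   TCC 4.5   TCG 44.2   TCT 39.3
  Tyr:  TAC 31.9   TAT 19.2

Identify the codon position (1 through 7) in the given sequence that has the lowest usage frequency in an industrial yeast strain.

1

Codon 1 TCC (Ser): 4.5 per 1000.
Codon 2 TAT (Tyr): 19.2 per 1000.
Codon 3 TCT (Ser): 39.3 per 1000.
Codon 4 TTT (Phe): 27.9 per 1000.
Codon 5 TAC (Tyr): 31.9 per 1000.
Codon 6 TGT (Cys): 12.7 per 1000.
Codon 7 ATA (Ile): 7.5 per 1000.
Lowest frequency is 4.5 at codon 1.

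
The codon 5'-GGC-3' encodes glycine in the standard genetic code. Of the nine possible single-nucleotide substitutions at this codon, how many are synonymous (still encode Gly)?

Position 1: none → 0 synonymous.
Position 2: none → 0 synonymous.
Position 3: GGU, GGA, GGG → 3 synonymous.
Total: 0 + 0 + 3 = 3.

3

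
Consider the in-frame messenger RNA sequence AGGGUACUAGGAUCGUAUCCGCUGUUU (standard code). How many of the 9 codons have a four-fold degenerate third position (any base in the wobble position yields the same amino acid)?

6

Codon 1 AGG (Arg): third position 2-fold.
Codon 2 GUA (Val): third position 4-fold.
Codon 3 CUA (Leu): third position 4-fold.
Codon 4 GGA (Gly): third position 4-fold.
Codon 5 UCG (Ser): third position 4-fold.
Codon 6 UAU (Tyr): third position 2-fold.
Codon 7 CCG (Pro): third position 4-fold.
Codon 8 CUG (Leu): third position 4-fold.
Codon 9 UUU (Phe): third position 2-fold.
Four-fold degenerate third positions: 6.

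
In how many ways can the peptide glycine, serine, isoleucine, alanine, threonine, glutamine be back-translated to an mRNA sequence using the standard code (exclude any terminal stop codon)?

Gly: 4 codons.
Ser: 6 codons.
Ile: 3 codons.
Ala: 4 codons.
Thr: 4 codons.
Gln: 2 codons.
4 × 6 × 3 × 4 × 4 × 2 = 2304.

2304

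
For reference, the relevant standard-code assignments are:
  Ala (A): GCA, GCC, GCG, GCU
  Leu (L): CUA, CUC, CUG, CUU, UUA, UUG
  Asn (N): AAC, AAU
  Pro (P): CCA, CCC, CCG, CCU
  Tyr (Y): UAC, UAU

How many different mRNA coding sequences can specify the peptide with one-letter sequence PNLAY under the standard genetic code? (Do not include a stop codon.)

Pro: 4 codons.
Asn: 2 codons.
Leu: 6 codons.
Ala: 4 codons.
Tyr: 2 codons.
4 × 2 × 6 × 4 × 2 = 384.

384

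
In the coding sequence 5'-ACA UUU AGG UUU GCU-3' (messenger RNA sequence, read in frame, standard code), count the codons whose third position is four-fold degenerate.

Codon 1 ACA (Thr): third position 4-fold.
Codon 2 UUU (Phe): third position 2-fold.
Codon 3 AGG (Arg): third position 2-fold.
Codon 4 UUU (Phe): third position 2-fold.
Codon 5 GCU (Ala): third position 4-fold.
Four-fold degenerate third positions: 2.

2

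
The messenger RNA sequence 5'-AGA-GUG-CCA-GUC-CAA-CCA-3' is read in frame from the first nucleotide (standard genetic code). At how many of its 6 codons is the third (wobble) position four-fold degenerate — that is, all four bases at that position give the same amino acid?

4

Codon 1 AGA (Arg): third position 2-fold.
Codon 2 GUG (Val): third position 4-fold.
Codon 3 CCA (Pro): third position 4-fold.
Codon 4 GUC (Val): third position 4-fold.
Codon 5 CAA (Gln): third position 2-fold.
Codon 6 CCA (Pro): third position 4-fold.
Four-fold degenerate third positions: 4.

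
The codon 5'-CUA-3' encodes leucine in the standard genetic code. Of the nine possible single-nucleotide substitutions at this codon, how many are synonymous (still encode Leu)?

Position 1: UUA → 1 synonymous.
Position 2: none → 0 synonymous.
Position 3: CUU, CUC, CUG → 3 synonymous.
Total: 1 + 0 + 3 = 4.

4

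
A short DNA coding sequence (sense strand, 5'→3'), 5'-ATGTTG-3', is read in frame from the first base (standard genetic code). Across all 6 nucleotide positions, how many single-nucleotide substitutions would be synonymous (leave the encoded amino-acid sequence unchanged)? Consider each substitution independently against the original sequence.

Codon 1 (ATG, Met): 0 synonymous substitutions.
Codon 2 (TTG, Leu): 2 synonymous substitutions.
Total: 0 + 2 = 2.

2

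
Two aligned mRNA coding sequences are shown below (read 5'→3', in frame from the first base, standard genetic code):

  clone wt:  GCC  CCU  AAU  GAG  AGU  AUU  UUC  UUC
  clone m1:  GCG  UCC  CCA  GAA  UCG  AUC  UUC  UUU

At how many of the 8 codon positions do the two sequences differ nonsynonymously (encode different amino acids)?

Codon 1: GCC Ala / GCG Ala — synonymous.
Codon 2: CCU Pro / UCC Ser — nonsynonymous.
Codon 3: AAU Asn / CCA Pro — nonsynonymous.
Codon 4: GAG Glu / GAA Glu — synonymous.
Codon 5: AGU Ser / UCG Ser — synonymous.
Codon 6: AUU Ile / AUC Ile — synonymous.
Codon 7: UUC Phe / UUC Phe — identical.
Codon 8: UUC Phe / UUU Phe — synonymous.
Nonsynonymous differences: 2.

2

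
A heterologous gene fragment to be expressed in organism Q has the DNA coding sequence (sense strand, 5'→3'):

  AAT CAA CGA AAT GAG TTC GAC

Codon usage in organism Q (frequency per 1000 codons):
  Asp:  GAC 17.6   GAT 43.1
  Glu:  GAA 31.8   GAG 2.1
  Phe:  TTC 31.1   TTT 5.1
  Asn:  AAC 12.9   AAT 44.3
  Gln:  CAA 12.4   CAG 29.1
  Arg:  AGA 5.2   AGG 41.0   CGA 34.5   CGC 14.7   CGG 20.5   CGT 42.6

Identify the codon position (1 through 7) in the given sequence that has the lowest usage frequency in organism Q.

5

Codon 1 AAT (Asn): 44.3 per 1000.
Codon 2 CAA (Gln): 12.4 per 1000.
Codon 3 CGA (Arg): 34.5 per 1000.
Codon 4 AAT (Asn): 44.3 per 1000.
Codon 5 GAG (Glu): 2.1 per 1000.
Codon 6 TTC (Phe): 31.1 per 1000.
Codon 7 GAC (Asp): 17.6 per 1000.
Lowest frequency is 2.1 at codon 5.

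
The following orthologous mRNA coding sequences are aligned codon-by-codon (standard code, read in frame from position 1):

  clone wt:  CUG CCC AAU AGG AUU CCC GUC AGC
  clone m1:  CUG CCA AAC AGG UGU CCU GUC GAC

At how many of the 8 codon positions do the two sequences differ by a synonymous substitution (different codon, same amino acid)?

Codon 1: CUG Leu / CUG Leu — identical.
Codon 2: CCC Pro / CCA Pro — synonymous.
Codon 3: AAU Asn / AAC Asn — synonymous.
Codon 4: AGG Arg / AGG Arg — identical.
Codon 5: AUU Ile / UGU Cys — nonsynonymous.
Codon 6: CCC Pro / CCU Pro — synonymous.
Codon 7: GUC Val / GUC Val — identical.
Codon 8: AGC Ser / GAC Asp — nonsynonymous.
Synonymous differences: 3.

3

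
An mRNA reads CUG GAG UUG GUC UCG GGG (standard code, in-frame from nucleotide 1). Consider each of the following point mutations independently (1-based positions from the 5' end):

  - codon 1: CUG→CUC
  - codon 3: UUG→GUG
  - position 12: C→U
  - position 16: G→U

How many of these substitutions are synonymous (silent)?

2

Codon 1: CUG (Leu) → CUC (Leu) — synonymous.
Codon 3: UUG (Leu) → GUG (Val) — missense.
Codon 4: GUC (Val) → GUU (Val) — synonymous.
Codon 6: GGG (Gly) → UGG (Trp) — missense.
Synonymous: 2 of 4.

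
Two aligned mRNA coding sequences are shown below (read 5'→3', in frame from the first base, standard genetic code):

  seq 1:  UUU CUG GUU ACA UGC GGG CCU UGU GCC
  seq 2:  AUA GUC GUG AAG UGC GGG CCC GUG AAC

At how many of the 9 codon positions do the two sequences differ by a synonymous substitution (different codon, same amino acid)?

2

Codon 1: UUU Phe / AUA Ile — nonsynonymous.
Codon 2: CUG Leu / GUC Val — nonsynonymous.
Codon 3: GUU Val / GUG Val — synonymous.
Codon 4: ACA Thr / AAG Lys — nonsynonymous.
Codon 5: UGC Cys / UGC Cys — identical.
Codon 6: GGG Gly / GGG Gly — identical.
Codon 7: CCU Pro / CCC Pro — synonymous.
Codon 8: UGU Cys / GUG Val — nonsynonymous.
Codon 9: GCC Ala / AAC Asn — nonsynonymous.
Synonymous differences: 2.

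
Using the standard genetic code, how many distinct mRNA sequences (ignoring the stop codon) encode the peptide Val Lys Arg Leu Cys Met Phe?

Val: 4 codons.
Lys: 2 codons.
Arg: 6 codons.
Leu: 6 codons.
Cys: 2 codons.
Met: 1 codon.
Phe: 2 codons.
4 × 2 × 6 × 6 × 2 × 1 × 2 = 1152.

1152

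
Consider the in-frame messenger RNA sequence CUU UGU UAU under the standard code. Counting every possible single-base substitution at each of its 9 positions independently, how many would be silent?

Codon 1 (CUU, Leu): 3 synonymous substitutions.
Codon 2 (UGU, Cys): 1 synonymous substitution.
Codon 3 (UAU, Tyr): 1 synonymous substitution.
Total: 3 + 1 + 1 = 5.

5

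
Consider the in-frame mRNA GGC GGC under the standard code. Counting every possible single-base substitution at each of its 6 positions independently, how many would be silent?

6

Codon 1 (GGC, Gly): 3 synonymous substitutions.
Codon 2 (GGC, Gly): 3 synonymous substitutions.
Total: 3 + 3 = 6.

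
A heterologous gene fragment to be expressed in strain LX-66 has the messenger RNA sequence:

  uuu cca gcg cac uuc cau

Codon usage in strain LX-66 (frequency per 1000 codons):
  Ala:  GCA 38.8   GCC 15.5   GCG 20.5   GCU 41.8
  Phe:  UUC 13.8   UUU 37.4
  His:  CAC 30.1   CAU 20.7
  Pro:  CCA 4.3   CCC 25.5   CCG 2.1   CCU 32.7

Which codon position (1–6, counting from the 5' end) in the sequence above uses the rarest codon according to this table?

2

Codon 1 UUU (Phe): 37.4 per 1000.
Codon 2 CCA (Pro): 4.3 per 1000.
Codon 3 GCG (Ala): 20.5 per 1000.
Codon 4 CAC (His): 30.1 per 1000.
Codon 5 UUC (Phe): 13.8 per 1000.
Codon 6 CAU (His): 20.7 per 1000.
Lowest frequency is 4.3 at codon 2.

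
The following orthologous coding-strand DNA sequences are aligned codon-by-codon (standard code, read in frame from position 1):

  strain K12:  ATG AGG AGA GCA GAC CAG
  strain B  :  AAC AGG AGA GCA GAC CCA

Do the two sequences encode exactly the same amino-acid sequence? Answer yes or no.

Codon 1: ATG Met / AAC Asn — nonsynonymous.
Codon 2: AGG Arg / AGG Arg — identical.
Codon 3: AGA Arg / AGA Arg — identical.
Codon 4: GCA Ala / GCA Ala — identical.
Codon 5: GAC Asp / GAC Asp — identical.
Codon 6: CAG Gln / CCA Pro — nonsynonymous.
Nonsynonymous differences: 2 → different protein.

no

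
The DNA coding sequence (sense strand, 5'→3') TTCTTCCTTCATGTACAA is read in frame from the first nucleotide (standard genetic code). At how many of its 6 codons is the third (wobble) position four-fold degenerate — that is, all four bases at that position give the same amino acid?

Codon 1 TTC (Phe): third position 2-fold.
Codon 2 TTC (Phe): third position 2-fold.
Codon 3 CTT (Leu): third position 4-fold.
Codon 4 CAT (His): third position 2-fold.
Codon 5 GTA (Val): third position 4-fold.
Codon 6 CAA (Gln): third position 2-fold.
Four-fold degenerate third positions: 2.

2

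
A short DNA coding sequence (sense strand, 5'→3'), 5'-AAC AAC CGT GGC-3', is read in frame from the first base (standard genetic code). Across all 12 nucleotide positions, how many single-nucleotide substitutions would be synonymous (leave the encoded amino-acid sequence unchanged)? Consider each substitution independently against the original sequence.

8

Codon 1 (AAC, Asn): 1 synonymous substitution.
Codon 2 (AAC, Asn): 1 synonymous substitution.
Codon 3 (CGT, Arg): 3 synonymous substitutions.
Codon 4 (GGC, Gly): 3 synonymous substitutions.
Total: 1 + 1 + 3 + 3 = 8.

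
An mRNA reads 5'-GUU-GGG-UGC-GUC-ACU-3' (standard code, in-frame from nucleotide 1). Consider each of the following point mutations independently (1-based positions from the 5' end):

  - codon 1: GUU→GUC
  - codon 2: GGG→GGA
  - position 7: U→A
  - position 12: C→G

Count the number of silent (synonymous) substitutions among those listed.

Codon 1: GUU (Val) → GUC (Val) — synonymous.
Codon 2: GGG (Gly) → GGA (Gly) — synonymous.
Codon 3: UGC (Cys) → AGC (Ser) — missense.
Codon 4: GUC (Val) → GUG (Val) — synonymous.
Synonymous: 3 of 4.

3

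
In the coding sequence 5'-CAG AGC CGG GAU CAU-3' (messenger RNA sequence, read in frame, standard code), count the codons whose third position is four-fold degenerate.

Codon 1 CAG (Gln): third position 2-fold.
Codon 2 AGC (Ser): third position 2-fold.
Codon 3 CGG (Arg): third position 4-fold.
Codon 4 GAU (Asp): third position 2-fold.
Codon 5 CAU (His): third position 2-fold.
Four-fold degenerate third positions: 1.

1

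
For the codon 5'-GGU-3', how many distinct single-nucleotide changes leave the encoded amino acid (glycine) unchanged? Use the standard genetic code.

3

Position 1: none → 0 synonymous.
Position 2: none → 0 synonymous.
Position 3: GGC, GGA, GGG → 3 synonymous.
Total: 0 + 0 + 3 = 3.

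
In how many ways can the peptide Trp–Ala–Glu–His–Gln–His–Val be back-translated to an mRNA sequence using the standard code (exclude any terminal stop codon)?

Trp: 1 codon.
Ala: 4 codons.
Glu: 2 codons.
His: 2 codons.
Gln: 2 codons.
His: 2 codons.
Val: 4 codons.
1 × 4 × 2 × 2 × 2 × 2 × 4 = 256.

256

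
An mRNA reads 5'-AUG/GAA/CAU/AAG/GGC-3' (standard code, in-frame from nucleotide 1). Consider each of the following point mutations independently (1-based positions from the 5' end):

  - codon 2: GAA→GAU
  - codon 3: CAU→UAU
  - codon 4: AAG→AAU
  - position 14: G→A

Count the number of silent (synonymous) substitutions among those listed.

0

Codon 2: GAA (Glu) → GAU (Asp) — missense.
Codon 3: CAU (His) → UAU (Tyr) — missense.
Codon 4: AAG (Lys) → AAU (Asn) — missense.
Codon 5: GGC (Gly) → GAC (Asp) — missense.
Synonymous: 0 of 4.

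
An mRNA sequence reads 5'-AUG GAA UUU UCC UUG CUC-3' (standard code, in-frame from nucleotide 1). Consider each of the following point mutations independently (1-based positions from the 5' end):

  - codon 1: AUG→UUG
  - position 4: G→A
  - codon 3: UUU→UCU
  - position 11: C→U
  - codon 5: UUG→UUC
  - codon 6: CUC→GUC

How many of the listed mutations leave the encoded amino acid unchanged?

0

Codon 1: AUG (Met) → UUG (Leu) — missense.
Codon 2: GAA (Glu) → AAA (Lys) — missense.
Codon 3: UUU (Phe) → UCU (Ser) — missense.
Codon 4: UCC (Ser) → UUC (Phe) — missense.
Codon 5: UUG (Leu) → UUC (Phe) — missense.
Codon 6: CUC (Leu) → GUC (Val) — missense.
Synonymous: 0 of 6.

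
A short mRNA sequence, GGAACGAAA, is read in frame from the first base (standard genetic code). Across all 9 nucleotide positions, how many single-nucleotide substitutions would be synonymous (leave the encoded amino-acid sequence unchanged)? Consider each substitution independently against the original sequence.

Codon 1 (GGA, Gly): 3 synonymous substitutions.
Codon 2 (ACG, Thr): 3 synonymous substitutions.
Codon 3 (AAA, Lys): 1 synonymous substitution.
Total: 3 + 3 + 1 = 7.

7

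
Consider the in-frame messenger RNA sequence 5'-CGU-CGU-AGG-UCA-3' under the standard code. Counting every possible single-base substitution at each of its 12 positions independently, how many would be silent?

Codon 1 (CGU, Arg): 3 synonymous substitutions.
Codon 2 (CGU, Arg): 3 synonymous substitutions.
Codon 3 (AGG, Arg): 2 synonymous substitutions.
Codon 4 (UCA, Ser): 3 synonymous substitutions.
Total: 3 + 3 + 2 + 3 = 11.

11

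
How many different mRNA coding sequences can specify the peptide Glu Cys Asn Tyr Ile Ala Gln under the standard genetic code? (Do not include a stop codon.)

Glu: 2 codons.
Cys: 2 codons.
Asn: 2 codons.
Tyr: 2 codons.
Ile: 3 codons.
Ala: 4 codons.
Gln: 2 codons.
2 × 2 × 2 × 2 × 3 × 4 × 2 = 384.

384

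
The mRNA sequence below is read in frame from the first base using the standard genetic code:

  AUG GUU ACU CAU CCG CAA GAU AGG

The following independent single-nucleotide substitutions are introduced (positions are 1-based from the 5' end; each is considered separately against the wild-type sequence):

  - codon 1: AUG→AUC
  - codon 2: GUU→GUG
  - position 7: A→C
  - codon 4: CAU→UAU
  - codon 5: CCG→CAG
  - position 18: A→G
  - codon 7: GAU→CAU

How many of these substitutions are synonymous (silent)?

Codon 1: AUG (Met) → AUC (Ile) — missense.
Codon 2: GUU (Val) → GUG (Val) — synonymous.
Codon 3: ACU (Thr) → CCU (Pro) — missense.
Codon 4: CAU (His) → UAU (Tyr) — missense.
Codon 5: CCG (Pro) → CAG (Gln) — missense.
Codon 6: CAA (Gln) → CAG (Gln) — synonymous.
Codon 7: GAU (Asp) → CAU (His) — missense.
Synonymous: 2 of 7.

2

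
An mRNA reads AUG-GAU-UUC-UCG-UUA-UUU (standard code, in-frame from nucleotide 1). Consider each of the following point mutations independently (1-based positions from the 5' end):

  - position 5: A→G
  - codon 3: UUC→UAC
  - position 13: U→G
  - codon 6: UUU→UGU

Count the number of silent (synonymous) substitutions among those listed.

0

Codon 2: GAU (Asp) → GGU (Gly) — missense.
Codon 3: UUC (Phe) → UAC (Tyr) — missense.
Codon 5: UUA (Leu) → GUA (Val) — missense.
Codon 6: UUU (Phe) → UGU (Cys) — missense.
Synonymous: 0 of 4.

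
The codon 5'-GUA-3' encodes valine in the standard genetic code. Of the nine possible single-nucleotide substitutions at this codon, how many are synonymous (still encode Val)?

Position 1: none → 0 synonymous.
Position 2: none → 0 synonymous.
Position 3: GUU, GUC, GUG → 3 synonymous.
Total: 0 + 0 + 3 = 3.

3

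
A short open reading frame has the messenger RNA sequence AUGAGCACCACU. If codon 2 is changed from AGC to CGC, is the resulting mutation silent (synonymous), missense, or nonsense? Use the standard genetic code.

missense

Position 4 falls in codon 2: AGC → Ser.
After the substitution the codon is CGC → Arg.
Ser ≠ Arg, so this is a missense mutation.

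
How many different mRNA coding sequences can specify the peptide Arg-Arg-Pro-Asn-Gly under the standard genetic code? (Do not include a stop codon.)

1152

Arg: 6 codons.
Arg: 6 codons.
Pro: 4 codons.
Asn: 2 codons.
Gly: 4 codons.
6 × 6 × 4 × 2 × 4 = 1152.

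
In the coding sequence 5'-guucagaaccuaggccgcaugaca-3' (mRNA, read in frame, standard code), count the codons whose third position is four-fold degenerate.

5

Codon 1 GUU (Val): third position 4-fold.
Codon 2 CAG (Gln): third position 2-fold.
Codon 3 AAC (Asn): third position 2-fold.
Codon 4 CUA (Leu): third position 4-fold.
Codon 5 GGC (Gly): third position 4-fold.
Codon 6 CGC (Arg): third position 4-fold.
Codon 7 AUG (Met): third position 1-fold.
Codon 8 ACA (Thr): third position 4-fold.
Four-fold degenerate third positions: 5.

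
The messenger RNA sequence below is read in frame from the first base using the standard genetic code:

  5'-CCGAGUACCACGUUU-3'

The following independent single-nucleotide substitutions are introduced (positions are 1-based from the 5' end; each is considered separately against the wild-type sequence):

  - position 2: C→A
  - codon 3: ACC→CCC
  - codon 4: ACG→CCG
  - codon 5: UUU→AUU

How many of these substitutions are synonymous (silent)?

Codon 1: CCG (Pro) → CAG (Gln) — missense.
Codon 3: ACC (Thr) → CCC (Pro) — missense.
Codon 4: ACG (Thr) → CCG (Pro) — missense.
Codon 5: UUU (Phe) → AUU (Ile) — missense.
Synonymous: 0 of 4.

0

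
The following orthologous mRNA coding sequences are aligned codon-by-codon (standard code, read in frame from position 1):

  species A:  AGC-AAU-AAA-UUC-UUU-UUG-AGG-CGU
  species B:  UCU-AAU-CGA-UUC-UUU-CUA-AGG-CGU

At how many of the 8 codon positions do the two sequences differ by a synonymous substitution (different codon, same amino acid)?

Codon 1: AGC Ser / UCU Ser — synonymous.
Codon 2: AAU Asn / AAU Asn — identical.
Codon 3: AAA Lys / CGA Arg — nonsynonymous.
Codon 4: UUC Phe / UUC Phe — identical.
Codon 5: UUU Phe / UUU Phe — identical.
Codon 6: UUG Leu / CUA Leu — synonymous.
Codon 7: AGG Arg / AGG Arg — identical.
Codon 8: CGU Arg / CGU Arg — identical.
Synonymous differences: 2.

2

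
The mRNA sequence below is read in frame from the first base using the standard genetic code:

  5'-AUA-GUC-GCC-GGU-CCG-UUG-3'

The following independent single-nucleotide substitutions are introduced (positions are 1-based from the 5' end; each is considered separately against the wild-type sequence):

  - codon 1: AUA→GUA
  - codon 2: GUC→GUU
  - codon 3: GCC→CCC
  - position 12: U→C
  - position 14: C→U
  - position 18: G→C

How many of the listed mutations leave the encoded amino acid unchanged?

Codon 1: AUA (Ile) → GUA (Val) — missense.
Codon 2: GUC (Val) → GUU (Val) — synonymous.
Codon 3: GCC (Ala) → CCC (Pro) — missense.
Codon 4: GGU (Gly) → GGC (Gly) — synonymous.
Codon 5: CCG (Pro) → CUG (Leu) — missense.
Codon 6: UUG (Leu) → UUC (Phe) — missense.
Synonymous: 2 of 6.

2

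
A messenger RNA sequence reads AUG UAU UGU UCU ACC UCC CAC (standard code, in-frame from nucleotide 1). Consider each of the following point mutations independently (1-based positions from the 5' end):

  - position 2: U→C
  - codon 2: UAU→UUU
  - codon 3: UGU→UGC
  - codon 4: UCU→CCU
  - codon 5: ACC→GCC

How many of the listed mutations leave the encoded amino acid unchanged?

Codon 1: AUG (Met) → ACG (Thr) — missense.
Codon 2: UAU (Tyr) → UUU (Phe) — missense.
Codon 3: UGU (Cys) → UGC (Cys) — synonymous.
Codon 4: UCU (Ser) → CCU (Pro) — missense.
Codon 5: ACC (Thr) → GCC (Ala) — missense.
Synonymous: 1 of 5.

1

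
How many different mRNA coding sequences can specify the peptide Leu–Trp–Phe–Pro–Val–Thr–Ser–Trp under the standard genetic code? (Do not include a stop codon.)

4608

Leu: 6 codons.
Trp: 1 codon.
Phe: 2 codons.
Pro: 4 codons.
Val: 4 codons.
Thr: 4 codons.
Ser: 6 codons.
Trp: 1 codon.
6 × 1 × 2 × 4 × 4 × 4 × 6 × 1 = 4608.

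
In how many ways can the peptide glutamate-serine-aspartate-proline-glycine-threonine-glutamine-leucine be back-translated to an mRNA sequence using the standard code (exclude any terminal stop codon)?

Glu: 2 codons.
Ser: 6 codons.
Asp: 2 codons.
Pro: 4 codons.
Gly: 4 codons.
Thr: 4 codons.
Gln: 2 codons.
Leu: 6 codons.
2 × 6 × 2 × 4 × 4 × 4 × 2 × 6 = 18432.

18432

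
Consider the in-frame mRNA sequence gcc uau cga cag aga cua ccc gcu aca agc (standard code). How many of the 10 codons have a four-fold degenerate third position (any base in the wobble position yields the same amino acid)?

Codon 1 GCC (Ala): third position 4-fold.
Codon 2 UAU (Tyr): third position 2-fold.
Codon 3 CGA (Arg): third position 4-fold.
Codon 4 CAG (Gln): third position 2-fold.
Codon 5 AGA (Arg): third position 2-fold.
Codon 6 CUA (Leu): third position 4-fold.
Codon 7 CCC (Pro): third position 4-fold.
Codon 8 GCU (Ala): third position 4-fold.
Codon 9 ACA (Thr): third position 4-fold.
Codon 10 AGC (Ser): third position 2-fold.
Four-fold degenerate third positions: 6.

6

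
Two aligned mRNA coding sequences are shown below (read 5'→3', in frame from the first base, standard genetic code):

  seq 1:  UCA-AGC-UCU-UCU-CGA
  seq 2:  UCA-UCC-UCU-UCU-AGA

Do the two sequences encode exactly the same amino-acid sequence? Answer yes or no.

yes

Codon 1: UCA Ser / UCA Ser — identical.
Codon 2: AGC Ser / UCC Ser — synonymous.
Codon 3: UCU Ser / UCU Ser — identical.
Codon 4: UCU Ser / UCU Ser — identical.
Codon 5: CGA Arg / AGA Arg — synonymous.
Nonsynonymous differences: 0 → same protein.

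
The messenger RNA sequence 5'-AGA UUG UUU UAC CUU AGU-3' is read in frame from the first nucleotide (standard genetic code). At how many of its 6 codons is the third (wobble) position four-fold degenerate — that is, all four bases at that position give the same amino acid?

1

Codon 1 AGA (Arg): third position 2-fold.
Codon 2 UUG (Leu): third position 2-fold.
Codon 3 UUU (Phe): third position 2-fold.
Codon 4 UAC (Tyr): third position 2-fold.
Codon 5 CUU (Leu): third position 4-fold.
Codon 6 AGU (Ser): third position 2-fold.
Four-fold degenerate third positions: 1.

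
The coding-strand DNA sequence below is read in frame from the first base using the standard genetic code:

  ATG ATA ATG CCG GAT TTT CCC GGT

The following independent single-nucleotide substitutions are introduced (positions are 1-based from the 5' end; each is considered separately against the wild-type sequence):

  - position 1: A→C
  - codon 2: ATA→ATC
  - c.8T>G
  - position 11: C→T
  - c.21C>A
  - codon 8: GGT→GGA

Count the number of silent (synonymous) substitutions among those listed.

Codon 1: ATG (Met) → CTG (Leu) — missense.
Codon 2: ATA (Ile) → ATC (Ile) — synonymous.
Codon 3: ATG (Met) → AGG (Arg) — missense.
Codon 4: CCG (Pro) → CTG (Leu) — missense.
Codon 7: CCC (Pro) → CCA (Pro) — synonymous.
Codon 8: GGT (Gly) → GGA (Gly) — synonymous.
Synonymous: 3 of 6.

3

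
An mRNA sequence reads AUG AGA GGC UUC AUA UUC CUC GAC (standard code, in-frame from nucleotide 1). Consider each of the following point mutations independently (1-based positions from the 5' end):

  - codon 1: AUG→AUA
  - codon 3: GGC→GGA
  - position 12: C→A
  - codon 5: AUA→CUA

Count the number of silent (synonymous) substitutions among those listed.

1

Codon 1: AUG (Met) → AUA (Ile) — missense.
Codon 3: GGC (Gly) → GGA (Gly) — synonymous.
Codon 4: UUC (Phe) → UUA (Leu) — missense.
Codon 5: AUA (Ile) → CUA (Leu) — missense.
Synonymous: 1 of 4.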